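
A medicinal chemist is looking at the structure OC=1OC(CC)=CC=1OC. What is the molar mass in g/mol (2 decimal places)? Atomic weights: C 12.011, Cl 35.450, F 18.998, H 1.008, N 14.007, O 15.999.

142.15 g/mol

First, the molecular formula is C7H10O3 (counting implicit H from valence).
  C: 7 × 12.011 = 84.077
  H: 10 × 1.008 = 10.080
  O: 3 × 15.999 = 47.997
Sum: 7×12.011 + 10×1.008 + 3×15.999 = 142.154 → 142.15 g/mol.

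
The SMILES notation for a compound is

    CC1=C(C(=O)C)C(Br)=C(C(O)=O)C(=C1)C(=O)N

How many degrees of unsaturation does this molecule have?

Molecular formula: C11H10BrNO4.
DoU = (2C + 2 + N − H − X) / 2, where X is the halogen count and O/S are ignored.
    = (2·11 + 2 + 1 − 10 − 1) / 2 = 14 / 2 = 7.

7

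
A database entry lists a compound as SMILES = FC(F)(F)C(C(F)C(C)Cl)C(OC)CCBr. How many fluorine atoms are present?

Scan the SMILES for F atoms (remember two-letter symbols like Cl and Br are single atoms).
Fluorine count: 4.

4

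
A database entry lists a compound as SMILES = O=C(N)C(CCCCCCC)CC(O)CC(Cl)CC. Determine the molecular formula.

Walk through each heavy atom and fill implicit hydrogens from standard valence (C 4, N 3, O 2, S 2, halogen 1):
  atom 1: O, bond orders sum to 2 (valence 2) → 0 H
  atom 2: C, bond orders sum to 4 (valence 4) → 0 H
  atom 3: N, bond orders sum to 1 (valence 3) → 2 H
  atom 4: C, bond orders sum to 3 (valence 4) → 1 H
  atom 5: C, bond orders sum to 2 (valence 4) → 2 H
  atom 6: C, bond orders sum to 2 (valence 4) → 2 H
  atom 7: C, bond orders sum to 2 (valence 4) → 2 H
  atom 8: C, bond orders sum to 2 (valence 4) → 2 H
  atom 9: C, bond orders sum to 2 (valence 4) → 2 H
  atom 10: C, bond orders sum to 2 (valence 4) → 2 H
  atom 11: C, bond orders sum to 1 (valence 4) → 3 H
  atom 12: C, bond orders sum to 2 (valence 4) → 2 H
  atom 13: C, bond orders sum to 3 (valence 4) → 1 H
  atom 14: O, bond orders sum to 1 (valence 2) → 1 H
  atom 15: C, bond orders sum to 2 (valence 4) → 2 H
  atom 16: C, bond orders sum to 3 (valence 4) → 1 H
  atom 17: Cl (halogen, monovalent) → 0 H
  atom 18: C, bond orders sum to 2 (valence 4) → 2 H
  atom 19: C, bond orders sum to 1 (valence 4) → 3 H
Totals → C:15, H:30, Cl:1, N:1, O:2.

C15H30ClNO2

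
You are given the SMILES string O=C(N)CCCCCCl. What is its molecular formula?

Walk through each heavy atom and fill implicit hydrogens from standard valence (C 4, N 3, O 2, S 2, halogen 1):
  atom 1: O, bond orders sum to 2 (valence 2) → 0 H
  atom 2: C, bond orders sum to 4 (valence 4) → 0 H
  atom 3: N, bond orders sum to 1 (valence 3) → 2 H
  atom 4: C, bond orders sum to 2 (valence 4) → 2 H
  atom 5: C, bond orders sum to 2 (valence 4) → 2 H
  atom 6: C, bond orders sum to 2 (valence 4) → 2 H
  atom 7: C, bond orders sum to 2 (valence 4) → 2 H
  atom 8: C, bond orders sum to 2 (valence 4) → 2 H
  atom 9: Cl (halogen, monovalent) → 0 H
Totals → C:6, H:12, Cl:1, N:1, O:1.

C6H12ClNO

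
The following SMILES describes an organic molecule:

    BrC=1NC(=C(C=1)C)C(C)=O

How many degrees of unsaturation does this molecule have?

Degree of unsaturation = (number of rings) + (number of π bonds).
Ring closures in the SMILES: 1.
π bonds: 3 double bonds (each 1 DoU) → 3 DoU from unsaturation.
Total DoU = 1 + 3 = 4.

4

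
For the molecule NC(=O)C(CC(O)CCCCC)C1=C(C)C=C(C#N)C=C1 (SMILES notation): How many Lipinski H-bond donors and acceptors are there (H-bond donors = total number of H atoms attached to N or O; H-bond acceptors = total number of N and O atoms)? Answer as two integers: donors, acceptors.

Donors: find every N or O and count the H atoms it carries.
  atom 1 (N): bond orders sum to 1 → 2 H
  atom 3 (O): bond orders sum to 2 → 0 H
  atom 7 (O): bond orders sum to 1 → 1 H
  atom 19 (N): bond orders sum to 3 → 0 H
Lipinski HBD = 3.
Acceptors: N atoms = 2, O atoms = 2 → HBA = 4.

3, 4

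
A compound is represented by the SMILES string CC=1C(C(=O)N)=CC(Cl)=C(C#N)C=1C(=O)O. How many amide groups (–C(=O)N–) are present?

The amide motif appears at heavy-atom position 4 in the SMILES.
Other groups present: 1 carboxylic acid, 1 nitrile.
Amide count: 1.

1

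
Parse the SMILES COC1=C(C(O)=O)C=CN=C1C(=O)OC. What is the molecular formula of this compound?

Walk through each heavy atom and fill implicit hydrogens from standard valence (C 4, N 3, O 2, S 2, halogen 1):
  atom 1: C, bond orders sum to 1 (valence 4) → 3 H
  atom 2: O, bond orders sum to 2 (valence 2) → 0 H
  atom 3: C, bond orders sum to 4 (valence 4) → 0 H
  atom 4: C, bond orders sum to 4 (valence 4) → 0 H
  atom 5: C, bond orders sum to 4 (valence 4) → 0 H
  atom 6: O, bond orders sum to 1 (valence 2) → 1 H
  atom 7: O, bond orders sum to 2 (valence 2) → 0 H
  atom 8: C, bond orders sum to 3 (valence 4) → 1 H
  atom 9: C, bond orders sum to 3 (valence 4) → 1 H
  atom 10: N, bond orders sum to 3 (valence 3) → 0 H
  atom 11: C, bond orders sum to 4 (valence 4) → 0 H
  atom 12: C, bond orders sum to 4 (valence 4) → 0 H
  atom 13: O, bond orders sum to 2 (valence 2) → 0 H
  atom 14: O, bond orders sum to 2 (valence 2) → 0 H
  atom 15: C, bond orders sum to 1 (valence 4) → 3 H
Totals → C:9, H:9, N:1, O:5.

C9H9NO5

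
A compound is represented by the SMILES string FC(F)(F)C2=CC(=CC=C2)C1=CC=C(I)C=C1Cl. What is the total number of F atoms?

Scan the SMILES for F atoms (remember two-letter symbols like Cl and Br are single atoms).
Fluorine count: 3.

3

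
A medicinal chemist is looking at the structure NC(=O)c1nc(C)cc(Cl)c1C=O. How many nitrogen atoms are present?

Scan the SMILES for N atoms (remember two-letter symbols like Cl and Br are single atoms).
Nitrogen count: 2.

2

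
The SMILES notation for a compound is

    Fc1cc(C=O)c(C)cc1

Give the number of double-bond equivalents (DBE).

Molecular formula: C8H7FO.
DoU = (2C + 2 + N − H − X) / 2, where X is the halogen count and O/S are ignored.
    = (2·8 + 2 + 0 − 7 − 1) / 2 = 10 / 2 = 5.

5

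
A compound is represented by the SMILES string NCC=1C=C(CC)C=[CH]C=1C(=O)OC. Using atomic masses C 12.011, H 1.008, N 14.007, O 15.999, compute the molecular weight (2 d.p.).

193.25 g/mol

First, the molecular formula is C11H15NO2 (counting implicit H from valence).
  C: 11 × 12.011 = 132.121
  H: 15 × 1.008 = 15.120
  N: 1 × 14.007 = 14.007
  O: 2 × 15.999 = 31.998
Sum: 11×12.011 + 15×1.008 + 1×14.007 + 2×15.999 = 193.246 → 193.25 g/mol.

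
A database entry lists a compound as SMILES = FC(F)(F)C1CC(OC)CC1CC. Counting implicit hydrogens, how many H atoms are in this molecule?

Walk through each heavy atom and fill implicit hydrogens from standard valence (C 4, N 3, O 2, S 2, halogen 1):
  atom 1: F (halogen, monovalent) → 0 H
  atom 2: C, bond orders sum to 4 (valence 4) → 0 H
  atom 3: F (halogen, monovalent) → 0 H
  atom 4: F (halogen, monovalent) → 0 H
  atom 5: C, bond orders sum to 3 (valence 4) → 1 H
  atom 6: C, bond orders sum to 2 (valence 4) → 2 H
  atom 7: C, bond orders sum to 3 (valence 4) → 1 H
  atom 8: O, bond orders sum to 2 (valence 2) → 0 H
  atom 9: C, bond orders sum to 1 (valence 4) → 3 H
  atom 10: C, bond orders sum to 2 (valence 4) → 2 H
  atom 11: C, bond orders sum to 3 (valence 4) → 1 H
  atom 12: C, bond orders sum to 2 (valence 4) → 2 H
  atom 13: C, bond orders sum to 1 (valence 4) → 3 H
Total hydrogens: 15.

15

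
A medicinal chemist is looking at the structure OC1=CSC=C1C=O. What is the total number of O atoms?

Scan the SMILES for O atoms (remember two-letter symbols like Cl and Br are single atoms).
Oxygen count: 2.

2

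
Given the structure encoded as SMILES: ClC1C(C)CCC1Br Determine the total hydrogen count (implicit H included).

10

Walk through each heavy atom and fill implicit hydrogens from standard valence (C 4, N 3, O 2, S 2, halogen 1):
  atom 1: Cl (halogen, monovalent) → 0 H
  atom 2: C, bond orders sum to 3 (valence 4) → 1 H
  atom 3: C, bond orders sum to 3 (valence 4) → 1 H
  atom 4: C, bond orders sum to 1 (valence 4) → 3 H
  atom 5: C, bond orders sum to 2 (valence 4) → 2 H
  atom 6: C, bond orders sum to 2 (valence 4) → 2 H
  atom 7: C, bond orders sum to 3 (valence 4) → 1 H
  atom 8: Br (halogen, monovalent) → 0 H
Total hydrogens: 10.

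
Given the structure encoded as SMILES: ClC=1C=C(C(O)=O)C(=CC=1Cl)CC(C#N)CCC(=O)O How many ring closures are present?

1

In SMILES, each pair of matching ring-closure digits denotes one ring-closing bond; the number of such bonds equals the number of independent rings.
Ring-closure bonds here: 1.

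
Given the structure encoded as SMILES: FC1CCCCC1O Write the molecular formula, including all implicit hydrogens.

C6H11FO

Walk through each heavy atom and fill implicit hydrogens from standard valence (C 4, N 3, O 2, S 2, halogen 1):
  atom 1: F (halogen, monovalent) → 0 H
  atom 2: C, bond orders sum to 3 (valence 4) → 1 H
  atom 3: C, bond orders sum to 2 (valence 4) → 2 H
  atom 4: C, bond orders sum to 2 (valence 4) → 2 H
  atom 5: C, bond orders sum to 2 (valence 4) → 2 H
  atom 6: C, bond orders sum to 2 (valence 4) → 2 H
  atom 7: C, bond orders sum to 3 (valence 4) → 1 H
  atom 8: O, bond orders sum to 1 (valence 2) → 1 H
Totals → C:6, H:11, F:1, O:1.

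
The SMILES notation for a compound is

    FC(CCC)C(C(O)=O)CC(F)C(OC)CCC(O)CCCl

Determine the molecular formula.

C15H27ClF2O4

Walk through each heavy atom and fill implicit hydrogens from standard valence (C 4, N 3, O 2, S 2, halogen 1):
  atom 1: F (halogen, monovalent) → 0 H
  atom 2: C, bond orders sum to 3 (valence 4) → 1 H
  atom 3: C, bond orders sum to 2 (valence 4) → 2 H
  atom 4: C, bond orders sum to 2 (valence 4) → 2 H
  atom 5: C, bond orders sum to 1 (valence 4) → 3 H
  atom 6: C, bond orders sum to 3 (valence 4) → 1 H
  atom 7: C, bond orders sum to 4 (valence 4) → 0 H
  atom 8: O, bond orders sum to 1 (valence 2) → 1 H
  atom 9: O, bond orders sum to 2 (valence 2) → 0 H
  atom 10: C, bond orders sum to 2 (valence 4) → 2 H
  atom 11: C, bond orders sum to 3 (valence 4) → 1 H
  atom 12: F (halogen, monovalent) → 0 H
  atom 13: C, bond orders sum to 3 (valence 4) → 1 H
  atom 14: O, bond orders sum to 2 (valence 2) → 0 H
  atom 15: C, bond orders sum to 1 (valence 4) → 3 H
  atom 16: C, bond orders sum to 2 (valence 4) → 2 H
  atom 17: C, bond orders sum to 2 (valence 4) → 2 H
  atom 18: C, bond orders sum to 3 (valence 4) → 1 H
  atom 19: O, bond orders sum to 1 (valence 2) → 1 H
  atom 20: C, bond orders sum to 2 (valence 4) → 2 H
  atom 21: C, bond orders sum to 2 (valence 4) → 2 H
  atom 22: Cl (halogen, monovalent) → 0 H
Totals → C:15, H:27, Cl:1, F:2, O:4.
In Hill order: C15H27ClF2O4.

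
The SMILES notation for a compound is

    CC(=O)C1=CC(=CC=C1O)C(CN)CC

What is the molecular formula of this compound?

C12H17NO2

Walk through each heavy atom and fill implicit hydrogens from standard valence (C 4, N 3, O 2, S 2, halogen 1):
  atom 1: C, bond orders sum to 1 (valence 4) → 3 H
  atom 2: C, bond orders sum to 4 (valence 4) → 0 H
  atom 3: O, bond orders sum to 2 (valence 2) → 0 H
  atom 4: C, bond orders sum to 4 (valence 4) → 0 H
  atom 5: C, bond orders sum to 3 (valence 4) → 1 H
  atom 6: C, bond orders sum to 4 (valence 4) → 0 H
  atom 7: C, bond orders sum to 3 (valence 4) → 1 H
  atom 8: C, bond orders sum to 3 (valence 4) → 1 H
  atom 9: C, bond orders sum to 4 (valence 4) → 0 H
  atom 10: O, bond orders sum to 1 (valence 2) → 1 H
  atom 11: C, bond orders sum to 3 (valence 4) → 1 H
  atom 12: C, bond orders sum to 2 (valence 4) → 2 H
  atom 13: N, bond orders sum to 1 (valence 3) → 2 H
  atom 14: C, bond orders sum to 2 (valence 4) → 2 H
  atom 15: C, bond orders sum to 1 (valence 4) → 3 H
Totals → C:12, H:17, N:1, O:2.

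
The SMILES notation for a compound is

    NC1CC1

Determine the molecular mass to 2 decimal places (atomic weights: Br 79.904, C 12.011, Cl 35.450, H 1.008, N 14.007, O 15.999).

First, the molecular formula is C3H7N (counting implicit H from valence).
  C: 3 × 12.011 = 36.033
  H: 7 × 1.008 = 7.056
  N: 1 × 14.007 = 14.007
Sum: 3×12.011 + 7×1.008 + 1×14.007 = 57.096 → 57.10 g/mol.

57.10 g/mol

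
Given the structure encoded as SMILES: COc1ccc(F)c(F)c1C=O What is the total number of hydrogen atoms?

Walk through each heavy atom and fill implicit hydrogens from standard valence (C 4, N 3, O 2, S 2, halogen 1); for lowercase aromatic atoms, an aromatic c carries 1 H when it has two neighbours and 0 H with three, and aromatic n carries 0 H:
  atom 1: C, bond orders sum to 1 (valence 4) → 3 H
  atom 2: O, bond orders sum to 2 (valence 2) → 0 H
  atom 3: aromatic c, 3 neighbours → 0 H
  atom 4: aromatic c, 2 neighbours → 1 H
  atom 5: aromatic c, 2 neighbours → 1 H
  atom 6: aromatic c, 3 neighbours → 0 H
  atom 7: F (halogen, monovalent) → 0 H
  atom 8: aromatic c, 3 neighbours → 0 H
  atom 9: F (halogen, monovalent) → 0 H
  atom 10: aromatic c, 3 neighbours → 0 H
  atom 11: C, bond orders sum to 3 (valence 4) → 1 H
  atom 12: O, bond orders sum to 2 (valence 2) → 0 H
Total hydrogens: 6.

6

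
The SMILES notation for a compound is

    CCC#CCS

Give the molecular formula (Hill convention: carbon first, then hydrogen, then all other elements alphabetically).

Walk through each heavy atom and fill implicit hydrogens from standard valence (C 4, N 3, O 2, S 2, halogen 1):
  atom 1: C, bond orders sum to 1 (valence 4) → 3 H
  atom 2: C, bond orders sum to 2 (valence 4) → 2 H
  atom 3: C, bond orders sum to 4 (valence 4) → 0 H
  atom 4: C, bond orders sum to 4 (valence 4) → 0 H
  atom 5: C, bond orders sum to 2 (valence 4) → 2 H
  atom 6: S, bond orders sum to 1 (valence 2) → 1 H
Totals → C:5, H:8, S:1.
In Hill order: C5H8S.

C5H8S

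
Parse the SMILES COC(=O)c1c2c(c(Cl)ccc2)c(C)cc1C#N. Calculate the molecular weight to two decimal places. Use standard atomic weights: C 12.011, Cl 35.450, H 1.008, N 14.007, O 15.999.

First, the molecular formula is C14H10ClNO2 (counting implicit H from valence).
  C: 14 × 12.011 = 168.154
  Cl: 1 × 35.450 = 35.450
  H: 10 × 1.008 = 10.080
  N: 1 × 14.007 = 14.007
  O: 2 × 15.999 = 31.998
Sum: 14×12.011 + 1×35.450 + 10×1.008 + 1×14.007 + 2×15.999 = 259.689 → 259.69 g/mol.

259.69 g/mol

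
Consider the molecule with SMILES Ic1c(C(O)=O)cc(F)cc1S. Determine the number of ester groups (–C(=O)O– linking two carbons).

Scan the SMILES for the ester motif — none present.
Groups that are present: 1 carboxylic acid, 1 thiol.

0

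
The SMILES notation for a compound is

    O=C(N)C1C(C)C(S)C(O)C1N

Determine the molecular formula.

C7H14N2O2S

Walk through each heavy atom and fill implicit hydrogens from standard valence (C 4, N 3, O 2, S 2, halogen 1):
  atom 1: O, bond orders sum to 2 (valence 2) → 0 H
  atom 2: C, bond orders sum to 4 (valence 4) → 0 H
  atom 3: N, bond orders sum to 1 (valence 3) → 2 H
  atom 4: C, bond orders sum to 3 (valence 4) → 1 H
  atom 5: C, bond orders sum to 3 (valence 4) → 1 H
  atom 6: C, bond orders sum to 1 (valence 4) → 3 H
  atom 7: C, bond orders sum to 3 (valence 4) → 1 H
  atom 8: S, bond orders sum to 1 (valence 2) → 1 H
  atom 9: C, bond orders sum to 3 (valence 4) → 1 H
  atom 10: O, bond orders sum to 1 (valence 2) → 1 H
  atom 11: C, bond orders sum to 3 (valence 4) → 1 H
  atom 12: N, bond orders sum to 1 (valence 3) → 2 H
Totals → C:7, H:14, N:2, O:2, S:1.
In Hill order: C7H14N2O2S.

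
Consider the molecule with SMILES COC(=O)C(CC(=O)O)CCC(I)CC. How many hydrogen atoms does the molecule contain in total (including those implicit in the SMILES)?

Walk through each heavy atom and fill implicit hydrogens from standard valence (C 4, N 3, O 2, S 2, halogen 1):
  atom 1: C, bond orders sum to 1 (valence 4) → 3 H
  atom 2: O, bond orders sum to 2 (valence 2) → 0 H
  atom 3: C, bond orders sum to 4 (valence 4) → 0 H
  atom 4: O, bond orders sum to 2 (valence 2) → 0 H
  atom 5: C, bond orders sum to 3 (valence 4) → 1 H
  atom 6: C, bond orders sum to 2 (valence 4) → 2 H
  atom 7: C, bond orders sum to 4 (valence 4) → 0 H
  atom 8: O, bond orders sum to 2 (valence 2) → 0 H
  atom 9: O, bond orders sum to 1 (valence 2) → 1 H
  atom 10: C, bond orders sum to 2 (valence 4) → 2 H
  atom 11: C, bond orders sum to 2 (valence 4) → 2 H
  atom 12: C, bond orders sum to 3 (valence 4) → 1 H
  atom 13: I (halogen, monovalent) → 0 H
  atom 14: C, bond orders sum to 2 (valence 4) → 2 H
  atom 15: C, bond orders sum to 1 (valence 4) → 3 H
Total hydrogens: 17.

17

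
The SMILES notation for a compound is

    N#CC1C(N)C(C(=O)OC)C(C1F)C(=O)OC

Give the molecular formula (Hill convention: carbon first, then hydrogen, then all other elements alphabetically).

Walk through each heavy atom and fill implicit hydrogens from standard valence (C 4, N 3, O 2, S 2, halogen 1):
  atom 1: N, bond orders sum to 3 (valence 3) → 0 H
  atom 2: C, bond orders sum to 4 (valence 4) → 0 H
  atom 3: C, bond orders sum to 3 (valence 4) → 1 H
  atom 4: C, bond orders sum to 3 (valence 4) → 1 H
  atom 5: N, bond orders sum to 1 (valence 3) → 2 H
  atom 6: C, bond orders sum to 3 (valence 4) → 1 H
  atom 7: C, bond orders sum to 4 (valence 4) → 0 H
  atom 8: O, bond orders sum to 2 (valence 2) → 0 H
  atom 9: O, bond orders sum to 2 (valence 2) → 0 H
  atom 10: C, bond orders sum to 1 (valence 4) → 3 H
  atom 11: C, bond orders sum to 3 (valence 4) → 1 H
  atom 12: C, bond orders sum to 3 (valence 4) → 1 H
  atom 13: F (halogen, monovalent) → 0 H
  atom 14: C, bond orders sum to 4 (valence 4) → 0 H
  atom 15: O, bond orders sum to 2 (valence 2) → 0 H
  atom 16: O, bond orders sum to 2 (valence 2) → 0 H
  atom 17: C, bond orders sum to 1 (valence 4) → 3 H
Totals → C:10, H:13, F:1, N:2, O:4.
In Hill order: C10H13FN2O4.

C10H13FN2O4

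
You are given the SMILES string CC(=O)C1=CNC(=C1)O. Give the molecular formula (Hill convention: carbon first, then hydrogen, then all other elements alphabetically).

C6H7NO2

Walk through each heavy atom and fill implicit hydrogens from standard valence (C 4, N 3, O 2, S 2, halogen 1):
  atom 1: C, bond orders sum to 1 (valence 4) → 3 H
  atom 2: C, bond orders sum to 4 (valence 4) → 0 H
  atom 3: O, bond orders sum to 2 (valence 2) → 0 H
  atom 4: C, bond orders sum to 4 (valence 4) → 0 H
  atom 5: C, bond orders sum to 3 (valence 4) → 1 H
  atom 6: N, bond orders sum to 2 (valence 3) → 1 H
  atom 7: C, bond orders sum to 4 (valence 4) → 0 H
  atom 8: C, bond orders sum to 3 (valence 4) → 1 H
  atom 9: O, bond orders sum to 1 (valence 2) → 1 H
Totals → C:6, H:7, N:1, O:2.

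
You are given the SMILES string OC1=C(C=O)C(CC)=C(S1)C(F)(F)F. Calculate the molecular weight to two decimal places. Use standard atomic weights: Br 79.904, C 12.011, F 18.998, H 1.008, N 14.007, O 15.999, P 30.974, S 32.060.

224.20 g/mol

First, the molecular formula is C8H7F3O2S (counting implicit H from valence).
  C: 8 × 12.011 = 96.088
  F: 3 × 18.998 = 56.994
  H: 7 × 1.008 = 7.056
  O: 2 × 15.999 = 31.998
  S: 1 × 32.060 = 32.060
Sum: 8×12.011 + 3×18.998 + 7×1.008 + 2×15.999 + 1×32.060 = 224.196 → 224.20 g/mol.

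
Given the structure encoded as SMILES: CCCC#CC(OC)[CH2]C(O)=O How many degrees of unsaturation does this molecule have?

Molecular formula: C9H14O3.
DoU = (2C + 2 + N − H − X) / 2, where X is the halogen count and O/S are ignored.
    = (2·9 + 2 + 0 − 14 − 0) / 2 = 6 / 2 = 3.

3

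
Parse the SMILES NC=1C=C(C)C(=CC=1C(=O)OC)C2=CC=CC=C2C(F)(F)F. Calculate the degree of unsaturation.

Molecular formula: C16H14F3NO2.
DoU = (2C + 2 + N − H − X) / 2, where X is the halogen count and O/S are ignored.
    = (2·16 + 2 + 1 − 14 − 3) / 2 = 18 / 2 = 9.

9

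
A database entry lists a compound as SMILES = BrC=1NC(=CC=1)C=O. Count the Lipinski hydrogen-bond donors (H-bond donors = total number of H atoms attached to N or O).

1

Donors: find every N or O and count the H atoms it carries.
  atom 3 (N): bond orders sum to 2 → 1 H
  atom 8 (O): bond orders sum to 2 → 0 H
Lipinski HBD = 1.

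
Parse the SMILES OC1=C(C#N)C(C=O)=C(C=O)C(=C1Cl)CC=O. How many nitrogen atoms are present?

1

Scan the SMILES for N atoms (remember two-letter symbols like Cl and Br are single atoms).
Nitrogen count: 1.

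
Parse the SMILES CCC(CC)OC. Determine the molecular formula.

C6H14O

Walk through each heavy atom and fill implicit hydrogens from standard valence (C 4, N 3, O 2, S 2, halogen 1):
  atom 1: C, bond orders sum to 1 (valence 4) → 3 H
  atom 2: C, bond orders sum to 2 (valence 4) → 2 H
  atom 3: C, bond orders sum to 3 (valence 4) → 1 H
  atom 4: C, bond orders sum to 2 (valence 4) → 2 H
  atom 5: C, bond orders sum to 1 (valence 4) → 3 H
  atom 6: O, bond orders sum to 2 (valence 2) → 0 H
  atom 7: C, bond orders sum to 1 (valence 4) → 3 H
Totals → C:6, H:14, O:1.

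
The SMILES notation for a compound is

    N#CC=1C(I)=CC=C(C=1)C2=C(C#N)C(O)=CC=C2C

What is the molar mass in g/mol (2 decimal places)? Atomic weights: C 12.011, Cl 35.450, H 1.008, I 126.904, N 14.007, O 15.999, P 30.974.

360.15 g/mol

First, the molecular formula is C15H9IN2O (counting implicit H from valence).
  C: 15 × 12.011 = 180.165
  H: 9 × 1.008 = 9.072
  I: 1 × 126.904 = 126.904
  N: 2 × 14.007 = 28.014
  O: 1 × 15.999 = 15.999
Sum: 15×12.011 + 9×1.008 + 1×126.904 + 2×14.007 + 1×15.999 = 360.154 → 360.15 g/mol.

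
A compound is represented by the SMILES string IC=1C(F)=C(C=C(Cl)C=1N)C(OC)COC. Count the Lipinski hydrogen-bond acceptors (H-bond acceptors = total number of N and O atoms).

3

N atoms: 1; O atoms: 2.
Lipinski HBA = 1 + 2 = 3.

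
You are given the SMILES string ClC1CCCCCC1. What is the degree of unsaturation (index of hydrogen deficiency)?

Molecular formula: C7H13Cl.
DoU = (2C + 2 + N − H − X) / 2, where X is the halogen count and O/S are ignored.
    = (2·7 + 2 + 0 − 13 − 1) / 2 = 2 / 2 = 1.

1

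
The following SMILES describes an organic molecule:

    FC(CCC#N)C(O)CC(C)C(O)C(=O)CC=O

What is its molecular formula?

Walk through each heavy atom and fill implicit hydrogens from standard valence (C 4, N 3, O 2, S 2, halogen 1):
  atom 1: F (halogen, monovalent) → 0 H
  atom 2: C, bond orders sum to 3 (valence 4) → 1 H
  atom 3: C, bond orders sum to 2 (valence 4) → 2 H
  atom 4: C, bond orders sum to 2 (valence 4) → 2 H
  atom 5: C, bond orders sum to 4 (valence 4) → 0 H
  atom 6: N, bond orders sum to 3 (valence 3) → 0 H
  atom 7: C, bond orders sum to 3 (valence 4) → 1 H
  atom 8: O, bond orders sum to 1 (valence 2) → 1 H
  atom 9: C, bond orders sum to 2 (valence 4) → 2 H
  atom 10: C, bond orders sum to 3 (valence 4) → 1 H
  atom 11: C, bond orders sum to 1 (valence 4) → 3 H
  atom 12: C, bond orders sum to 3 (valence 4) → 1 H
  atom 13: O, bond orders sum to 1 (valence 2) → 1 H
  atom 14: C, bond orders sum to 4 (valence 4) → 0 H
  atom 15: O, bond orders sum to 2 (valence 2) → 0 H
  atom 16: C, bond orders sum to 2 (valence 4) → 2 H
  atom 17: C, bond orders sum to 3 (valence 4) → 1 H
  atom 18: O, bond orders sum to 2 (valence 2) → 0 H
Totals → C:12, H:18, F:1, N:1, O:4.

C12H18FNO4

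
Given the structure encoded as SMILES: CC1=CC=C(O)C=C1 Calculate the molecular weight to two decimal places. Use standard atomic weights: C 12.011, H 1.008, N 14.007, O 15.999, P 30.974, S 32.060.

First, the molecular formula is C7H8O (counting implicit H from valence).
  C: 7 × 12.011 = 84.077
  H: 8 × 1.008 = 8.064
  O: 1 × 15.999 = 15.999
Sum: 7×12.011 + 8×1.008 + 1×15.999 = 108.140 → 108.14 g/mol.

108.14 g/mol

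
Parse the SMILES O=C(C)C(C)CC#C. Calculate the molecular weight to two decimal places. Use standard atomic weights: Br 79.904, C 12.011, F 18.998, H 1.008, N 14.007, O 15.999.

110.16 g/mol

First, the molecular formula is C7H10O (counting implicit H from valence).
  C: 7 × 12.011 = 84.077
  H: 10 × 1.008 = 10.080
  O: 1 × 15.999 = 15.999
Sum: 7×12.011 + 10×1.008 + 1×15.999 = 110.156 → 110.16 g/mol.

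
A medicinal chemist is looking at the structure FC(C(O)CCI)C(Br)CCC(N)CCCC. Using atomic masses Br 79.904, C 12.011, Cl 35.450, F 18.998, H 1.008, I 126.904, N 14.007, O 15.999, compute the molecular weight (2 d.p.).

424.14 g/mol

First, the molecular formula is C12H24BrFINO (counting implicit H from valence).
  Br: 1 × 79.904 = 79.904
  C: 12 × 12.011 = 144.132
  F: 1 × 18.998 = 18.998
  H: 24 × 1.008 = 24.192
  I: 1 × 126.904 = 126.904
  N: 1 × 14.007 = 14.007
  O: 1 × 15.999 = 15.999
Sum: 1×79.904 + 12×12.011 + 1×18.998 + 24×1.008 + 1×126.904 + 1×14.007 + 1×15.999 = 424.136 → 424.14 g/mol.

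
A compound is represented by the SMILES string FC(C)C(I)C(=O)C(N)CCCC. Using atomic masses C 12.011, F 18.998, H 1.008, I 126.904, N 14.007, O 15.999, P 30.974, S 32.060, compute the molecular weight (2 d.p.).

301.14 g/mol

First, the molecular formula is C9H17FINO (counting implicit H from valence).
  C: 9 × 12.011 = 108.099
  F: 1 × 18.998 = 18.998
  H: 17 × 1.008 = 17.136
  I: 1 × 126.904 = 126.904
  N: 1 × 14.007 = 14.007
  O: 1 × 15.999 = 15.999
Sum: 9×12.011 + 1×18.998 + 17×1.008 + 1×126.904 + 1×14.007 + 1×15.999 = 301.143 → 301.14 g/mol.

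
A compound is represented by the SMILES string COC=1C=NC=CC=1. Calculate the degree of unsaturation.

Degree of unsaturation = (number of rings) + (number of π bonds).
Ring closures in the SMILES: 1.
π bonds: 3 double bonds (each 1 DoU) → 3 DoU from unsaturation.
Total DoU = 1 + 3 = 4.

4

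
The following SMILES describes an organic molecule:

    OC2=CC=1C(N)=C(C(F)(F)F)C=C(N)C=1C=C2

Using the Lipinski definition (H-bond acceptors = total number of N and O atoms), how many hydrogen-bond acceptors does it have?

N atoms: 2; O atoms: 1.
Lipinski HBA = 2 + 1 = 3.

3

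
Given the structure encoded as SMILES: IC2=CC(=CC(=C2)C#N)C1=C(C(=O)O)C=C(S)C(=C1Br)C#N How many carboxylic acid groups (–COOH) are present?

1

The carboxylic acid motif appears at heavy-atom position 12 in the SMILES.
Other groups present: 2 nitrile, 1 thiol.
Carboxylic acid count: 1.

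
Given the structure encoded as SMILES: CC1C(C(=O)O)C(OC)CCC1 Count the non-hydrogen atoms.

12

Every atom symbol written in the SMILES (organic subset) is one heavy atom; implicit H are not written.
Heavy atoms by element → C:9, O:3.
Total: 12.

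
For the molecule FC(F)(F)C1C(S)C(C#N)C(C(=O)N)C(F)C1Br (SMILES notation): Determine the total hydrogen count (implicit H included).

9

Walk through each heavy atom and fill implicit hydrogens from standard valence (C 4, N 3, O 2, S 2, halogen 1):
  atom 1: F (halogen, monovalent) → 0 H
  atom 2: C, bond orders sum to 4 (valence 4) → 0 H
  atom 3: F (halogen, monovalent) → 0 H
  atom 4: F (halogen, monovalent) → 0 H
  atom 5: C, bond orders sum to 3 (valence 4) → 1 H
  atom 6: C, bond orders sum to 3 (valence 4) → 1 H
  atom 7: S, bond orders sum to 1 (valence 2) → 1 H
  atom 8: C, bond orders sum to 3 (valence 4) → 1 H
  atom 9: C, bond orders sum to 4 (valence 4) → 0 H
  atom 10: N, bond orders sum to 3 (valence 3) → 0 H
  atom 11: C, bond orders sum to 3 (valence 4) → 1 H
  atom 12: C, bond orders sum to 4 (valence 4) → 0 H
  atom 13: O, bond orders sum to 2 (valence 2) → 0 H
  atom 14: N, bond orders sum to 1 (valence 3) → 2 H
  atom 15: C, bond orders sum to 3 (valence 4) → 1 H
  atom 16: F (halogen, monovalent) → 0 H
  atom 17: C, bond orders sum to 3 (valence 4) → 1 H
  atom 18: Br (halogen, monovalent) → 0 H
Total hydrogens: 9.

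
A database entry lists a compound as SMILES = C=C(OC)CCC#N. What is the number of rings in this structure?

In SMILES, each pair of matching ring-closure digits denotes one ring-closing bond; the number of such bonds equals the number of independent rings.
Ring-closure bonds here: 0.

0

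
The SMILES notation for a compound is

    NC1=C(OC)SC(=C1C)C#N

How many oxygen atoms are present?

1

Scan the SMILES for O atoms (remember two-letter symbols like Cl and Br are single atoms).
Oxygen count: 1.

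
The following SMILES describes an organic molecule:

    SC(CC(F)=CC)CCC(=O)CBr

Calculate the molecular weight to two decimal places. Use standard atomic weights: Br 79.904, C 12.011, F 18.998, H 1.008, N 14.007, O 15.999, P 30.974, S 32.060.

269.17 g/mol

First, the molecular formula is C9H14BrFOS (counting implicit H from valence).
  Br: 1 × 79.904 = 79.904
  C: 9 × 12.011 = 108.099
  F: 1 × 18.998 = 18.998
  H: 14 × 1.008 = 14.112
  O: 1 × 15.999 = 15.999
  S: 1 × 32.060 = 32.060
Sum: 1×79.904 + 9×12.011 + 1×18.998 + 14×1.008 + 1×15.999 + 1×32.060 = 269.172 → 269.17 g/mol.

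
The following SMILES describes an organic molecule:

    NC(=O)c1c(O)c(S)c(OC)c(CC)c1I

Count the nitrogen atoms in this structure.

Scan the SMILES for N atoms (remember two-letter symbols like Cl and Br are single atoms).
Nitrogen count: 1.

1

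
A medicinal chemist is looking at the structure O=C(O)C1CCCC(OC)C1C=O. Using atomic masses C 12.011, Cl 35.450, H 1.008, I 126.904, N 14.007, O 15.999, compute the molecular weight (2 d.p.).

First, the molecular formula is C9H14O4 (counting implicit H from valence).
  C: 9 × 12.011 = 108.099
  H: 14 × 1.008 = 14.112
  O: 4 × 15.999 = 63.996
Sum: 9×12.011 + 14×1.008 + 4×15.999 = 186.207 → 186.21 g/mol.

186.21 g/mol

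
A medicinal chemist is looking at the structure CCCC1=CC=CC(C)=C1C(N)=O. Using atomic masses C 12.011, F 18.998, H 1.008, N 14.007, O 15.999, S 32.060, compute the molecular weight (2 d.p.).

177.25 g/mol

First, the molecular formula is C11H15NO (counting implicit H from valence).
  C: 11 × 12.011 = 132.121
  H: 15 × 1.008 = 15.120
  N: 1 × 14.007 = 14.007
  O: 1 × 15.999 = 15.999
Sum: 11×12.011 + 15×1.008 + 1×14.007 + 1×15.999 = 177.247 → 177.25 g/mol.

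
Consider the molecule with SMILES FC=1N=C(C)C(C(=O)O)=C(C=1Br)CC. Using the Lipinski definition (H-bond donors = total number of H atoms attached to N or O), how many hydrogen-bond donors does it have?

1

Donors: find every N or O and count the H atoms it carries.
  atom 3 (N): bond orders sum to 3 → 0 H
  atom 8 (O): bond orders sum to 2 → 0 H
  atom 9 (O): bond orders sum to 1 → 1 H
Lipinski HBD = 1.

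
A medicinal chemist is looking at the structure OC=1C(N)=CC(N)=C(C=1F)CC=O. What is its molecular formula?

C8H9FN2O2

Walk through each heavy atom and fill implicit hydrogens from standard valence (C 4, N 3, O 2, S 2, halogen 1):
  atom 1: O, bond orders sum to 1 (valence 2) → 1 H
  atom 2: C, bond orders sum to 4 (valence 4) → 0 H
  atom 3: C, bond orders sum to 4 (valence 4) → 0 H
  atom 4: N, bond orders sum to 1 (valence 3) → 2 H
  atom 5: C, bond orders sum to 3 (valence 4) → 1 H
  atom 6: C, bond orders sum to 4 (valence 4) → 0 H
  atom 7: N, bond orders sum to 1 (valence 3) → 2 H
  atom 8: C, bond orders sum to 4 (valence 4) → 0 H
  atom 9: C, bond orders sum to 4 (valence 4) → 0 H
  atom 10: F (halogen, monovalent) → 0 H
  atom 11: C, bond orders sum to 2 (valence 4) → 2 H
  atom 12: C, bond orders sum to 3 (valence 4) → 1 H
  atom 13: O, bond orders sum to 2 (valence 2) → 0 H
Totals → C:8, H:9, F:1, N:2, O:2.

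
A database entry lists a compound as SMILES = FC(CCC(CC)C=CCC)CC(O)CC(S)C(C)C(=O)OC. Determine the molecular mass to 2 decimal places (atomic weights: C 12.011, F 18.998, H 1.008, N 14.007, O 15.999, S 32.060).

First, the molecular formula is C18H33FO3S (counting implicit H from valence).
  C: 18 × 12.011 = 216.198
  F: 1 × 18.998 = 18.998
  H: 33 × 1.008 = 33.264
  O: 3 × 15.999 = 47.997
  S: 1 × 32.060 = 32.060
Sum: 18×12.011 + 1×18.998 + 33×1.008 + 3×15.999 + 1×32.060 = 348.517 → 348.52 g/mol.

348.52 g/mol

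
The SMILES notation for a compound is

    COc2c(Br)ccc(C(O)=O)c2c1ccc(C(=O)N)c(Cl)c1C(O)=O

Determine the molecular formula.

C16H11BrClNO6

Walk through each heavy atom and fill implicit hydrogens from standard valence (C 4, N 3, O 2, S 2, halogen 1); for lowercase aromatic atoms, an aromatic c carries 1 H when it has two neighbours and 0 H with three, and aromatic n carries 0 H:
  atom 1: C, bond orders sum to 1 (valence 4) → 3 H
  atom 2: O, bond orders sum to 2 (valence 2) → 0 H
  atom 3: aromatic c, 3 neighbours → 0 H
  atom 4: aromatic c, 3 neighbours → 0 H
  atom 5: Br (halogen, monovalent) → 0 H
  atom 6: aromatic c, 2 neighbours → 1 H
  atom 7: aromatic c, 2 neighbours → 1 H
  atom 8: aromatic c, 3 neighbours → 0 H
  atom 9: C, bond orders sum to 4 (valence 4) → 0 H
  atom 10: O, bond orders sum to 1 (valence 2) → 1 H
  atom 11: O, bond orders sum to 2 (valence 2) → 0 H
  atom 12: aromatic c, 3 neighbours → 0 H
  atom 13: aromatic c, 3 neighbours → 0 H
  atom 14: aromatic c, 2 neighbours → 1 H
  atom 15: aromatic c, 2 neighbours → 1 H
  atom 16: aromatic c, 3 neighbours → 0 H
  atom 17: C, bond orders sum to 4 (valence 4) → 0 H
  atom 18: O, bond orders sum to 2 (valence 2) → 0 H
  atom 19: N, bond orders sum to 1 (valence 3) → 2 H
  atom 20: aromatic c, 3 neighbours → 0 H
  atom 21: Cl (halogen, monovalent) → 0 H
  atom 22: aromatic c, 3 neighbours → 0 H
  atom 23: C, bond orders sum to 4 (valence 4) → 0 H
  atom 24: O, bond orders sum to 1 (valence 2) → 1 H
  atom 25: O, bond orders sum to 2 (valence 2) → 0 H
Totals → C:16, H:11, Br:1, Cl:1, N:1, O:6.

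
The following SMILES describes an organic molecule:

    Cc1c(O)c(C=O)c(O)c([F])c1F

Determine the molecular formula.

C8H6F2O3

Walk through each heavy atom and fill implicit hydrogens from standard valence (C 4, N 3, O 2, S 2, halogen 1); for lowercase aromatic atoms, an aromatic c carries 1 H when it has two neighbours and 0 H with three, and aromatic n carries 0 H:
  atom 1: C, bond orders sum to 1 (valence 4) → 3 H
  atom 2: aromatic c, 3 neighbours → 0 H
  atom 3: aromatic c, 3 neighbours → 0 H
  atom 4: O, bond orders sum to 1 (valence 2) → 1 H
  atom 5: aromatic c, 3 neighbours → 0 H
  atom 6: C, bond orders sum to 3 (valence 4) → 1 H
  atom 7: O, bond orders sum to 2 (valence 2) → 0 H
  atom 8: aromatic c, 3 neighbours → 0 H
  atom 9: O, bond orders sum to 1 (valence 2) → 1 H
  atom 10: aromatic c, 3 neighbours → 0 H
  atom 11: F with explicit H count 0
  atom 12: aromatic c, 3 neighbours → 0 H
  atom 13: F (halogen, monovalent) → 0 H
Totals → C:8, H:6, F:2, O:3.
In Hill order: C8H6F2O3.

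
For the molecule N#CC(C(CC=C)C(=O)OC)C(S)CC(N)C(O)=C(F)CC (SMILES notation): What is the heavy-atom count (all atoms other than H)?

Every atom symbol written in the SMILES (organic subset) is one heavy atom; implicit H are not written.
Heavy atoms by element → C:15, F:1, N:2, O:3, S:1.
Total: 22.

22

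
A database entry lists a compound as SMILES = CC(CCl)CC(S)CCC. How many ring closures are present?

In SMILES, each pair of matching ring-closure digits denotes one ring-closing bond; the number of such bonds equals the number of independent rings.
Ring-closure bonds here: 0.

0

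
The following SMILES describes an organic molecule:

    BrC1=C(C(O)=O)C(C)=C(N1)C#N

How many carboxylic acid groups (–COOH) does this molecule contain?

The carboxylic acid motif appears at heavy-atom position 4 in the SMILES.
Other groups present: 1 nitrile.
Carboxylic acid count: 1.

1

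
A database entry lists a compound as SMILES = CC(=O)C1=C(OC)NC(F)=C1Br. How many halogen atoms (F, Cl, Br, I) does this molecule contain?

2

Halogen atoms appear at heavy-atom positions 10, 12 (1×Br, 1×F).
Other groups present: 1 ether, 1 ketone.
Halogen count: 2.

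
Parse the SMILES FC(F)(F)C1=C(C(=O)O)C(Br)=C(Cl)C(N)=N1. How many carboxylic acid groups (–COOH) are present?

The carboxylic acid motif appears at heavy-atom position 7 in the SMILES.
Other groups present: 1 primary amine.
Carboxylic acid count: 1.

1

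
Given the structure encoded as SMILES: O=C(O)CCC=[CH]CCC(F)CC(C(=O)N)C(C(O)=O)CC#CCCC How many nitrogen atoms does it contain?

Scan the SMILES for N atoms (remember two-letter symbols like Cl and Br are single atoms).
Nitrogen count: 1.

1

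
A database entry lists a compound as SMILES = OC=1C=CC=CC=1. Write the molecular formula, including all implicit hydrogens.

Walk through each heavy atom and fill implicit hydrogens from standard valence (C 4, N 3, O 2, S 2, halogen 1):
  atom 1: O, bond orders sum to 1 (valence 2) → 1 H
  atom 2: C, bond orders sum to 4 (valence 4) → 0 H
  atom 3: C, bond orders sum to 3 (valence 4) → 1 H
  atom 4: C, bond orders sum to 3 (valence 4) → 1 H
  atom 5: C, bond orders sum to 3 (valence 4) → 1 H
  atom 6: C, bond orders sum to 3 (valence 4) → 1 H
  atom 7: C, bond orders sum to 3 (valence 4) → 1 H
Totals → C:6, H:6, O:1.

C6H6O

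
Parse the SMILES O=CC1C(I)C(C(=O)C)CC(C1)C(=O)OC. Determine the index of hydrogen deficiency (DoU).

4

Degree of unsaturation = (number of rings) + (number of π bonds).
Ring closures in the SMILES: 1.
π bonds: 3 double bonds (each 1 DoU) → 3 DoU from unsaturation.
Total DoU = 1 + 3 = 4.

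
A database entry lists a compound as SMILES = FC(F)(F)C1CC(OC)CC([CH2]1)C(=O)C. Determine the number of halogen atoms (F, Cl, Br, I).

3

Halogen atoms appear at heavy-atom positions 1, 3, 4 (3×F).
Other groups present: 1 ether, 1 ketone.
Halogen count: 3.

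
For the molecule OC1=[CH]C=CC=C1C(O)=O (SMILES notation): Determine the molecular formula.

C7H6O3

Walk through each heavy atom and fill implicit hydrogens from standard valence (C 4, N 3, O 2, S 2, halogen 1):
  atom 1: O, bond orders sum to 1 (valence 2) → 1 H
  atom 2: C, bond orders sum to 4 (valence 4) → 0 H
  atom 3: C with explicit H count 1
  atom 4: C, bond orders sum to 3 (valence 4) → 1 H
  atom 5: C, bond orders sum to 3 (valence 4) → 1 H
  atom 6: C, bond orders sum to 3 (valence 4) → 1 H
  atom 7: C, bond orders sum to 4 (valence 4) → 0 H
  atom 8: C, bond orders sum to 4 (valence 4) → 0 H
  atom 9: O, bond orders sum to 1 (valence 2) → 1 H
  atom 10: O, bond orders sum to 2 (valence 2) → 0 H
Totals → C:7, H:6, O:3.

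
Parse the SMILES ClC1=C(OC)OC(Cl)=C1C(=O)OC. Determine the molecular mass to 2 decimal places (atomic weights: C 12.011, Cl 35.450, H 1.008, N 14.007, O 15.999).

225.02 g/mol

First, the molecular formula is C7H6Cl2O4 (counting implicit H from valence).
  C: 7 × 12.011 = 84.077
  Cl: 2 × 35.450 = 70.900
  H: 6 × 1.008 = 6.048
  O: 4 × 15.999 = 63.996
Sum: 7×12.011 + 2×35.450 + 6×1.008 + 4×15.999 = 225.021 → 225.02 g/mol.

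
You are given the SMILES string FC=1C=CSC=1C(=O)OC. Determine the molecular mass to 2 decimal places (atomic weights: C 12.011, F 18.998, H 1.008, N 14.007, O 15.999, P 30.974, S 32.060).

First, the molecular formula is C6H5FO2S (counting implicit H from valence).
  C: 6 × 12.011 = 72.066
  F: 1 × 18.998 = 18.998
  H: 5 × 1.008 = 5.040
  O: 2 × 15.999 = 31.998
  S: 1 × 32.060 = 32.060
Sum: 6×12.011 + 1×18.998 + 5×1.008 + 2×15.999 + 1×32.060 = 160.162 → 160.16 g/mol.

160.16 g/mol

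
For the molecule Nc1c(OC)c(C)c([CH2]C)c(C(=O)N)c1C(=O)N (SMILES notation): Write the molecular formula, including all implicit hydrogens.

Walk through each heavy atom and fill implicit hydrogens from standard valence (C 4, N 3, O 2, S 2, halogen 1); for lowercase aromatic atoms, an aromatic c carries 1 H when it has two neighbours and 0 H with three, and aromatic n carries 0 H:
  atom 1: N, bond orders sum to 1 (valence 3) → 2 H
  atom 2: aromatic c, 3 neighbours → 0 H
  atom 3: aromatic c, 3 neighbours → 0 H
  atom 4: O, bond orders sum to 2 (valence 2) → 0 H
  atom 5: C, bond orders sum to 1 (valence 4) → 3 H
  atom 6: aromatic c, 3 neighbours → 0 H
  atom 7: C, bond orders sum to 1 (valence 4) → 3 H
  atom 8: aromatic c, 3 neighbours → 0 H
  atom 9: C with explicit H count 2
  atom 10: C, bond orders sum to 1 (valence 4) → 3 H
  atom 11: aromatic c, 3 neighbours → 0 H
  atom 12: C, bond orders sum to 4 (valence 4) → 0 H
  atom 13: O, bond orders sum to 2 (valence 2) → 0 H
  atom 14: N, bond orders sum to 1 (valence 3) → 2 H
  atom 15: aromatic c, 3 neighbours → 0 H
  atom 16: C, bond orders sum to 4 (valence 4) → 0 H
  atom 17: O, bond orders sum to 2 (valence 2) → 0 H
  atom 18: N, bond orders sum to 1 (valence 3) → 2 H
Totals → C:12, H:17, N:3, O:3.
In Hill order: C12H17N3O3.

C12H17N3O3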